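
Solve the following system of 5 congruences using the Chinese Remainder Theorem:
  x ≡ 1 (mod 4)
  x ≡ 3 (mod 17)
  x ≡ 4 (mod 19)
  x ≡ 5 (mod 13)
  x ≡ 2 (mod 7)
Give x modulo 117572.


Product of moduli M = 4 · 17 · 19 · 13 · 7 = 117572.
Merge one congruence at a time:
  Start: x ≡ 1 (mod 4).
  Combine with x ≡ 3 (mod 17); new modulus lcm = 68.
    Write x = 1 + 4·t and substitute into x ≡ 3 (mod 17): 4·t ≡ 3 − 1 = 2 (mod 17).
    The inverse of 4 mod 17 is 13 (since 4·13 = 52 = 3·17 + 1), so t ≡ 13·2 = 26 ≡ 9 (mod 17).
    Then x = 1 + 4·9 = 37, valid modulo lcm(4, 17) = 68: x ≡ 37 (mod 68).
  Combine with x ≡ 4 (mod 19); new modulus lcm = 1292.
    Write x = 37 + 68·t and substitute into x ≡ 4 (mod 19): 68·t ≡ 4 − 37 = -33 (mod 19).
    Reduce coefficients mod 19: 11·t ≡ 5 (mod 19).
    The inverse of 11 mod 19 is 7 (since 11·7 = 77 = 4·19 + 1), so t ≡ 7·5 = 35 ≡ 16 (mod 19).
    Then x = 37 + 68·16 = 1125, valid modulo lcm(68, 19) = 1292: x ≡ 1125 (mod 1292).
  Combine with x ≡ 5 (mod 13); new modulus lcm = 16796.
    Write x = 1125 + 1292·t and substitute into x ≡ 5 (mod 13): 1292·t ≡ 5 − 1125 = -1120 (mod 13).
    Reduce coefficients mod 13: 5·t ≡ 11 (mod 13).
    The inverse of 5 mod 13 is 8 (since 5·8 = 40 = 3·13 + 1), so t ≡ 8·11 = 88 ≡ 10 (mod 13).
    Then x = 1125 + 1292·10 = 14045, valid modulo lcm(1292, 13) = 16796: x ≡ 14045 (mod 16796).
  Combine with x ≡ 2 (mod 7); new modulus lcm = 117572.
    Write x = 14045 + 16796·t and substitute into x ≡ 2 (mod 7): 16796·t ≡ 2 − 14045 = -14043 (mod 7).
    Reduce coefficients mod 7: 3·t ≡ 6 (mod 7).
    The inverse of 3 mod 7 is 5 (since 3·5 = 15 = 2·7 + 1), so t ≡ 5·6 = 30 ≡ 2 (mod 7).
    Then x = 14045 + 16796·2 = 47637, valid modulo lcm(16796, 7) = 117572: x ≡ 47637 (mod 117572).
Verify against each original: 47637 mod 4 = 1, 47637 mod 17 = 3, 47637 mod 19 = 4, 47637 mod 13 = 5, 47637 mod 7 = 2.

x ≡ 47637 (mod 117572).


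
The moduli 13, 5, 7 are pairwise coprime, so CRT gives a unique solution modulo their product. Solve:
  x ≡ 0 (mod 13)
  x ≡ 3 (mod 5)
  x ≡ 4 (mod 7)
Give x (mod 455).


Moduli 13, 5, 7 are pairwise coprime; by CRT there is a unique solution modulo M = 13 · 5 · 7 = 455.
Solve pairwise, accumulating the modulus:
  Start with x ≡ 0 (mod 13).
  Combine with x ≡ 3 (mod 5): since gcd(13, 5) = 1, we get a unique residue mod 65.
    Write x = 0 + 13·t and substitute into x ≡ 3 (mod 5): 13·t ≡ 3 − 0 = 3 (mod 5).
    Reduce coefficients mod 5: 3·t ≡ 3 (mod 5).
    The inverse of 3 mod 5 is 2 (since 3·2 = 6 = 1·5 + 1), so t ≡ 2·3 = 6 ≡ 1 (mod 5).
    Then x = 0 + 13·1 = 13, valid modulo lcm(13, 5) = 65: x ≡ 13 (mod 65).
  Combine with x ≡ 4 (mod 7): since gcd(65, 7) = 1, we get a unique residue mod 455.
    Write x = 13 + 65·t and substitute into x ≡ 4 (mod 7): 65·t ≡ 4 − 13 = -9 (mod 7).
    Reduce coefficients mod 7: 2·t ≡ 5 (mod 7).
    The inverse of 2 mod 7 is 4 (since 2·4 = 8 = 1·7 + 1), so t ≡ 4·5 = 20 ≡ 6 (mod 7).
    Then x = 13 + 65·6 = 403, valid modulo lcm(65, 7) = 455: x ≡ 403 (mod 455).
Verify: 403 mod 13 = 0 ✓, 403 mod 5 = 3 ✓, 403 mod 7 = 4 ✓.

x ≡ 403 (mod 455).


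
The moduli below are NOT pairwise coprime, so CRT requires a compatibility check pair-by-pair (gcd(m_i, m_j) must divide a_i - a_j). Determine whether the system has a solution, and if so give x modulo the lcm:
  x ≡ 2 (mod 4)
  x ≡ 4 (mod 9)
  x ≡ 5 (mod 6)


Moduli 4, 9, 6 are not pairwise coprime, so CRT works modulo lcm(m_i) when all pairwise compatibility conditions hold.
Pairwise compatibility: gcd(m_i, m_j) must divide a_i - a_j for every pair.
Merge one congruence at a time:
  Start: x ≡ 2 (mod 4).
  Combine with x ≡ 4 (mod 9): gcd(4, 9) = 1; 4 - 2 = 2, which IS divisible by 1, so compatible.
    Write x = 2 + 4·t and substitute into x ≡ 4 (mod 9): 4·t ≡ 4 − 2 = 2 (mod 9).
    The inverse of 4 mod 9 is 7 (since 4·7 = 28 = 3·9 + 1), so t ≡ 7·2 = 14 ≡ 5 (mod 9).
    Then x = 2 + 4·5 = 22, valid modulo lcm(4, 9) = 36: x ≡ 22 (mod 36).
  Combine with x ≡ 5 (mod 6): gcd(36, 6) = 6, and 5 - 22 = -17 is NOT divisible by 6.
    ⇒ system is inconsistent (no integer solution).

No solution (the system is inconsistent).


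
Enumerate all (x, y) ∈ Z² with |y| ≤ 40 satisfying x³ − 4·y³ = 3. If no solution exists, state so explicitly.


The equation is x³ - 4y³ = 3. For fixed y, x³ = 4·y³ + 3, so a solution requires the RHS to be a perfect cube.
Strategy: iterate y from -40 to 40, compute RHS = 4·y³ + 3, and check whether it is a (positive or negative) perfect cube.
Check small values of y:
  y = 0: RHS = 3 is not a perfect cube.
  y = 1: RHS = 7 is not a perfect cube.
  y = -1: RHS = -1 = (-1)³ ⇒ x = -1 works.
  y = 2: RHS = 35 is not a perfect cube.
  y = -2: RHS = -29 is not a perfect cube.
  y = 3: RHS = 111 is not a perfect cube.
  y = -3: RHS = -105 is not a perfect cube.
Continuing the search up to |y| = 40 finds no further solutions beyond those listed.
Collected solutions: (-1, -1).

Solutions (with |y| ≤ 40): (-1, -1).


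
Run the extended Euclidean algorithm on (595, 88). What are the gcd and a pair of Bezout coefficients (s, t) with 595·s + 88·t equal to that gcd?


Euclidean algorithm on (595, 88) — divide until remainder is 0:
  595 = 6 · 88 + 67
  88 = 1 · 67 + 21
  67 = 3 · 21 + 4
  21 = 5 · 4 + 1
  4 = 4 · 1 + 0
gcd(595, 88) = 1.
Track Bezout coefficients alongside the remainders: start with r₀ = 595 = a·1 + b·0 (s = 1, t = 0) and r₁ = 88 = a·0 + b·1 (s = 0, t = 1); each new remainder r_{k+1} = r_{k-1} − q_k·r_k inherits s_{k+1} = s_{k-1} − q_k·s_k, t_{k+1} = t_{k-1} − q_k·t_k, so r_k = a·s_k + b·t_k at every step:
  q = 6: r = 67, s = 1 − 6·0 = 1, t = 0 − 6·1 = -6  (check: 595·1 + 88·(-6) = 67)
  q = 1: r = 21, s = 0 − 1·1 = -1, t = 1 − 1·(-6) = 7  (check: 595·(-1) + 88·7 = 21)
  q = 3: r = 4, s = 1 − 3·(-1) = 4, t = -6 − 3·7 = -27  (check: 595·4 + 88·(-27) = 4)
  q = 5: r = 1, s = -1 − 5·4 = -21, t = 7 − 5·(-27) = 142  (check: 595·(-21) + 88·142 = 1)
The row with r = 1 (the gcd) gives the Bezout coefficients s = -21, t = 142.
Result: 595 · (-21) + 88 · (142) = 1.

gcd(595, 88) = 1; s = -21, t = 142 (check: 595·(-21) + 88·142 = 1).


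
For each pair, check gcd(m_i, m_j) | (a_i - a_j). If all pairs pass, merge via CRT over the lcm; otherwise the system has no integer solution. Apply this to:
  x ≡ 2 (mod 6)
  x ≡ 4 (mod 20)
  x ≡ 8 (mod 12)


Moduli 6, 20, 12 are not pairwise coprime, so CRT works modulo lcm(m_i) when all pairwise compatibility conditions hold.
Pairwise compatibility: gcd(m_i, m_j) must divide a_i - a_j for every pair.
Merge one congruence at a time:
  Start: x ≡ 2 (mod 6).
  Combine with x ≡ 4 (mod 20): gcd(6, 20) = 2; 4 - 2 = 2, which IS divisible by 2, so compatible.
    Write x = 2 + 6·t and substitute into x ≡ 4 (mod 20): 6·t ≡ 4 − 2 = 2 (mod 20).
    Divide the congruence (and modulus) by g = 2: 3·t ≡ 1 (mod 10).
    The inverse of 3 mod 10 is 7 (since 3·7 = 21 = 2·10 + 1), so t ≡ 7·1 = 7 ≡ 7 (mod 10).
    Then x = 2 + 6·7 = 44, valid modulo lcm(6, 20) = 60: x ≡ 44 (mod 60).
  Combine with x ≡ 8 (mod 12): gcd(60, 12) = 12; 8 - 44 = -36, which IS divisible by 12, so compatible.
    Write x = 44 + 60·t and substitute into x ≡ 8 (mod 12): 60·t ≡ 8 − 44 = -36 (mod 12).
    Divide the congruence (and modulus) by g = 12: 5·t ≡ -3 (mod 1).
    Modulo 1 every t works; take t = 0.
    Then x = 44 + 60·0 = 44, valid modulo lcm(60, 12) = 60: x ≡ 44 (mod 60).
Verify: 44 mod 6 = 2, 44 mod 20 = 4, 44 mod 12 = 8.

x ≡ 44 (mod 60).


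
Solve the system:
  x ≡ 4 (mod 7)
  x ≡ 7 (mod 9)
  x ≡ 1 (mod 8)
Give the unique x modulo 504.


Moduli 7, 9, 8 are pairwise coprime; by CRT there is a unique solution modulo M = 7 · 9 · 8 = 504.
Solve pairwise, accumulating the modulus:
  Start with x ≡ 4 (mod 7).
  Combine with x ≡ 7 (mod 9): since gcd(7, 9) = 1, we get a unique residue mod 63.
    Write x = 4 + 7·t and substitute into x ≡ 7 (mod 9): 7·t ≡ 7 − 4 = 3 (mod 9).
    The inverse of 7 mod 9 is 4 (since 7·4 = 28 = 3·9 + 1), so t ≡ 4·3 = 12 ≡ 3 (mod 9).
    Then x = 4 + 7·3 = 25, valid modulo lcm(7, 9) = 63: x ≡ 25 (mod 63).
  Combine with x ≡ 1 (mod 8): since gcd(63, 8) = 1, we get a unique residue mod 504.
    Write x = 25 + 63·t and substitute into x ≡ 1 (mod 8): 63·t ≡ 1 − 25 = -24 (mod 8).
    Reduce coefficients mod 8: 7·t ≡ 0 (mod 8).
    The inverse of 7 mod 8 is 7 (since 7·7 = 49 = 6·8 + 1), so t ≡ 7·0 = 0 ≡ 0 (mod 8).
    Then x = 25 + 63·0 = 25, valid modulo lcm(63, 8) = 504: x ≡ 25 (mod 504).
Verify: 25 mod 7 = 4 ✓, 25 mod 9 = 7 ✓, 25 mod 8 = 1 ✓.

x ≡ 25 (mod 504).


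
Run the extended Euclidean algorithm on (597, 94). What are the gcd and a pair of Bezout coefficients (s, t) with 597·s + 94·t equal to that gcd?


Euclidean algorithm on (597, 94) — divide until remainder is 0:
  597 = 6 · 94 + 33
  94 = 2 · 33 + 28
  33 = 1 · 28 + 5
  28 = 5 · 5 + 3
  5 = 1 · 3 + 2
  3 = 1 · 2 + 1
  2 = 2 · 1 + 0
gcd(597, 94) = 1.
Track Bezout coefficients alongside the remainders: start with r₀ = 597 = a·1 + b·0 (s = 1, t = 0) and r₁ = 94 = a·0 + b·1 (s = 0, t = 1); each new remainder r_{k+1} = r_{k-1} − q_k·r_k inherits s_{k+1} = s_{k-1} − q_k·s_k, t_{k+1} = t_{k-1} − q_k·t_k, so r_k = a·s_k + b·t_k at every step:
  q = 6: r = 33, s = 1 − 6·0 = 1, t = 0 − 6·1 = -6  (check: 597·1 + 94·(-6) = 33)
  q = 2: r = 28, s = 0 − 2·1 = -2, t = 1 − 2·(-6) = 13  (check: 597·(-2) + 94·13 = 28)
  q = 1: r = 5, s = 1 − 1·(-2) = 3, t = -6 − 1·13 = -19  (check: 597·3 + 94·(-19) = 5)
  q = 5: r = 3, s = -2 − 5·3 = -17, t = 13 − 5·(-19) = 108  (check: 597·(-17) + 94·108 = 3)
  q = 1: r = 2, s = 3 − 1·(-17) = 20, t = -19 − 1·108 = -127  (check: 597·20 + 94·(-127) = 2)
  q = 1: r = 1, s = -17 − 1·20 = -37, t = 108 − 1·(-127) = 235  (check: 597·(-37) + 94·235 = 1)
The row with r = 1 (the gcd) gives the Bezout coefficients s = -37, t = 235.
Result: 597 · (-37) + 94 · (235) = 1.

gcd(597, 94) = 1; s = -37, t = 235 (check: 597·(-37) + 94·235 = 1).


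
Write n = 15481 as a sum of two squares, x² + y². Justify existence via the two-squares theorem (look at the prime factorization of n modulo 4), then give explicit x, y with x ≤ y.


Step 1: Factor n = 15481 = 113 · 137.
Step 2: Check the mod-4 condition on each prime factor: 113 ≡ 1 (mod 4), exponent 1; 137 ≡ 1 (mod 4), exponent 1.
All primes ≡ 3 (mod 4) appear to even exponent (or don't appear), so by the two-squares theorem n IS expressible as a sum of two squares.
Step 3: Build a representation. Here n = 113 · 137 is a product of primes ≡ 1 (mod 4). Each prime p ≡ 1 (mod 4) is itself a sum of two squares; find a² by testing p − a² for a perfect square:
  113: 113 − 1² = 112, 113 − 2² = 109, 113 − 3² = 104, 113 − 4² = 97, 113 − 5² = 88, 113 − 6² = 77, 113 − 7² = 64 = 8² ⇒ 113 = 7² + 8².
  137: 137 − 1² = 136, 137 − 2² = 133, 137 − 3² = 128, 137 − 4² = 121 = 11² ⇒ 137 = 4² + 11².
  Combine using the Brahmagupta–Fibonacci identity (a² + b²)(c² + d²) = (ac − bd)² + (ad + bc)² = (ac + bd)² + (ad − bc)²:
  113 · 137 = 15481: from (7² + 8²)(4² + 11²), take (7·4 − 8·11, 7·11 + 8·4) = (28 − 88, 77 + 32) = (-60, 109); dropping signs (only squares matter) gives (60, 109); check 60² + 109² = 3600 + 11881 = 15481 ✓.
Step 4: Order so x ≤ y and verify: 60² + 109² = 3600 + 11881 = 15481 = n. ✓

n = 15481 = 60² + 109² (one valid representation with x ≤ y).


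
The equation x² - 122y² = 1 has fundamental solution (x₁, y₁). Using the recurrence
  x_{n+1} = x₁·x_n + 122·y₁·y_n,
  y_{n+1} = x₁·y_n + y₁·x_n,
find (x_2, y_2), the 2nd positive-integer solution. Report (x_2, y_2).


Step 1: Find the fundamental solution (x₁, y₁) of x² - 122y² = 1.
  Expand √122 as a continued fraction. a₀ = ⌊√122⌋ = 11; iterate m_{k+1} = d_k·a_k − m_k, d_{k+1} = (122 − m_{k+1}²)/d_k, a_{k+1} = ⌊(a₀ + m_{k+1})/d_{k+1}⌋ (starting m₀ = 0, d₀ = 1), with convergents p_k = a_k·p_{k-1} + p_{k-2}, q_k = a_k·q_{k-1} + q_{k-2} (p₋₁ = 1, q₋₁ = 0):
  k = 0: a₀ = 11; p₀/q₀ = 11/1; p₀² − 122·q₀² = 121 − 122 = -1.
  k = 1: m = 11, d = 1, a = ⌊(11 + 11)/1⌋ = 22; p/q = (22·11 + 1)/(22·1 + 0) = 243/22; p² − 122·q² = 59049 − 59048 = 1.
  The first convergent with p² − 122·q² = 1 gives the fundamental solution (x₁, y₁) = (243, 22).
Step 2: Apply the recurrence (x_{n+1}, y_{n+1}) = (x₁x_n + 122y₁y_n, x₁y_n + y₁x_n) repeatedly.
  From (x_1, y_1) = (243, 22): x_2 = 243·243 + 122·22·22 = 118097; y_2 = 243·22 + 22·243 = 10692.
Step 3: Verify x_2² - 122·y_2² = 13946901409 - 13946901408 = 1 (should be 1). ✓

(x_1, y_1) = (243, 22); (x_2, y_2) = (118097, 10692).


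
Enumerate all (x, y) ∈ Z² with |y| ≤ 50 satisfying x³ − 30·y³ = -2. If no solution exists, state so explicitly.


The equation is x³ - 30y³ = -2. For fixed y, x³ = 30·y³ − 2, so a solution requires the RHS to be a perfect cube.
Strategy: iterate y from -50 to 50, compute RHS = 30·y³ − 2, and check whether it is a (positive or negative) perfect cube.
Check small values of y:
  y = 0: RHS = -2 is not a perfect cube.
  y = 1: RHS = 28 is not a perfect cube.
  y = -1: RHS = -32 is not a perfect cube.
  y = 2: RHS = 238 is not a perfect cube.
  y = -2: RHS = -242 is not a perfect cube.
  y = 3: RHS = 808 is not a perfect cube.
  y = -3: RHS = -812 is not a perfect cube.
Continuing the search up to |y| = 50 finds no solutions either.
No (x, y) in the scanned range satisfies the equation.

No integer solutions with |y| ≤ 50.


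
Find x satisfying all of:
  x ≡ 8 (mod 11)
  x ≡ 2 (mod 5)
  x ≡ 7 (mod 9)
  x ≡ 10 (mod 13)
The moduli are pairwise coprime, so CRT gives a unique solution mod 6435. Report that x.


Product of moduli M = 11 · 5 · 9 · 13 = 6435.
Merge one congruence at a time:
  Start: x ≡ 8 (mod 11).
  Combine with x ≡ 2 (mod 5); new modulus lcm = 55.
    Write x = 8 + 11·t and substitute into x ≡ 2 (mod 5): 11·t ≡ 2 − 8 = -6 (mod 5).
    Reduce coefficients mod 5: 1·t ≡ 4 (mod 5).
    So t ≡ 4 (mod 5).
    Then x = 8 + 11·4 = 52, valid modulo lcm(11, 5) = 55: x ≡ 52 (mod 55).
  Combine with x ≡ 7 (mod 9); new modulus lcm = 495.
    Write x = 52 + 55·t and substitute into x ≡ 7 (mod 9): 55·t ≡ 7 − 52 = -45 (mod 9).
    Reduce coefficients mod 9: 1·t ≡ 0 (mod 9).
    So t ≡ 0 (mod 9).
    Then x = 52 + 55·0 = 52, valid modulo lcm(55, 9) = 495: x ≡ 52 (mod 495).
  Combine with x ≡ 10 (mod 13); new modulus lcm = 6435.
    Write x = 52 + 495·t and substitute into x ≡ 10 (mod 13): 495·t ≡ 10 − 52 = -42 (mod 13).
    Reduce coefficients mod 13: 1·t ≡ 10 (mod 13).
    So t ≡ 10 (mod 13).
    Then x = 52 + 495·10 = 5002, valid modulo lcm(495, 13) = 6435: x ≡ 5002 (mod 6435).
Verify against each original: 5002 mod 11 = 8, 5002 mod 5 = 2, 5002 mod 9 = 7, 5002 mod 13 = 10.

x ≡ 5002 (mod 6435).


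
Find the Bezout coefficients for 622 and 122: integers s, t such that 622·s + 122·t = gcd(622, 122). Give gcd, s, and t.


Euclidean algorithm on (622, 122) — divide until remainder is 0:
  622 = 5 · 122 + 12
  122 = 10 · 12 + 2
  12 = 6 · 2 + 0
gcd(622, 122) = 2.
Track Bezout coefficients alongside the remainders: start with r₀ = 622 = a·1 + b·0 (s = 1, t = 0) and r₁ = 122 = a·0 + b·1 (s = 0, t = 1); each new remainder r_{k+1} = r_{k-1} − q_k·r_k inherits s_{k+1} = s_{k-1} − q_k·s_k, t_{k+1} = t_{k-1} − q_k·t_k, so r_k = a·s_k + b·t_k at every step:
  q = 5: r = 12, s = 1 − 5·0 = 1, t = 0 − 5·1 = -5  (check: 622·1 + 122·(-5) = 12)
  q = 10: r = 2, s = 0 − 10·1 = -10, t = 1 − 10·(-5) = 51  (check: 622·(-10) + 122·51 = 2)
The row with r = 2 (the gcd) gives the Bezout coefficients s = -10, t = 51.
Result: 622 · (-10) + 122 · (51) = 2.

gcd(622, 122) = 2; s = -10, t = 51 (check: 622·(-10) + 122·51 = 2).


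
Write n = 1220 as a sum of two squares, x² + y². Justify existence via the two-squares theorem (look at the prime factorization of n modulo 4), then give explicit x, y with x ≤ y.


Step 1: Factor n = 1220 = 2^2 · 5 · 61.
Step 2: Check the mod-4 condition on each prime factor: 2 = 2 (special); 5 ≡ 1 (mod 4), exponent 1; 61 ≡ 1 (mod 4), exponent 1.
All primes ≡ 3 (mod 4) appear to even exponent (or don't appear), so by the two-squares theorem n IS expressible as a sum of two squares.
Step 3: Build a representation. Group n = k² · m with k = 2 and m = 5 · 61 = 305 (a product of primes ≡ 1 (mod 4)); a representation of m scales to one of n via (k·x)² + (k·y)² = k²(x² + y²). Each prime p ≡ 1 (mod 4) is itself a sum of two squares; find a² by testing p − a² for a perfect square:
  5: 5 − 1² = 4 = 2² ⇒ 5 = 1² + 2².
  61: 61 − 1² = 60, 61 − 2² = 57, 61 − 3² = 52, 61 − 4² = 45, 61 − 5² = 36 = 6² ⇒ 61 = 5² + 6².
  Combine using the Brahmagupta–Fibonacci identity (a² + b²)(c² + d²) = (ac − bd)² + (ad + bc)² = (ac + bd)² + (ad − bc)²:
  5 · 61 = 305: from (1² + 2²)(5² + 6²), take (1·5 − 2·6, 1·6 + 2·5) = (5 − 12, 6 + 10) = (-7, 16); dropping signs (only squares matter) gives (7, 16); check 7² + 16² = 49 + 256 = 305 ✓.
  Scale by k = 2: (2·7, 2·16) = (14, 32).
Step 4: Order so x ≤ y and verify: 14² + 32² = 196 + 1024 = 1220 = n. ✓

n = 1220 = 14² + 32² (one valid representation with x ≤ y).


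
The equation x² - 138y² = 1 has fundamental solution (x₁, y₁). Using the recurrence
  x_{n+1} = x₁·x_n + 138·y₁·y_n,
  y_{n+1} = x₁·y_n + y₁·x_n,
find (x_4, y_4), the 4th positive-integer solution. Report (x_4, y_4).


Step 1: Find the fundamental solution (x₁, y₁) of x² - 138y² = 1.
  Expand √138 as a continued fraction. a₀ = ⌊√138⌋ = 11; iterate m_{k+1} = d_k·a_k − m_k, d_{k+1} = (138 − m_{k+1}²)/d_k, a_{k+1} = ⌊(a₀ + m_{k+1})/d_{k+1}⌋ (starting m₀ = 0, d₀ = 1), with convergents p_k = a_k·p_{k-1} + p_{k-2}, q_k = a_k·q_{k-1} + q_{k-2} (p₋₁ = 1, q₋₁ = 0):
  k = 0: a₀ = 11; p₀/q₀ = 11/1; p₀² − 138·q₀² = 121 − 138 = -17.
  k = 1: m = 11, d = 17, a = ⌊(11 + 11)/17⌋ = 1; p/q = (1·11 + 1)/(1·1 + 0) = 12/1; p² − 138·q² = 144 − 138 = 6.
  k = 2: m = 6, d = 6, a = ⌊(11 + 6)/6⌋ = 2; p/q = (2·12 + 11)/(2·1 + 1) = 35/3; p² − 138·q² = 1225 − 1242 = -17.
  k = 3: m = 6, d = 17, a = ⌊(11 + 6)/17⌋ = 1; p/q = (1·35 + 12)/(1·3 + 1) = 47/4; p² − 138·q² = 2209 − 2208 = 1.
  The first convergent with p² − 138·q² = 1 gives the fundamental solution (x₁, y₁) = (47, 4).
Step 2: Apply the recurrence (x_{n+1}, y_{n+1}) = (x₁x_n + 138y₁y_n, x₁y_n + y₁x_n) repeatedly.
  From (x_1, y_1) = (47, 4): x_2 = 47·47 + 138·4·4 = 4417; y_2 = 47·4 + 4·47 = 376.
  From (x_2, y_2) = (4417, 376): x_3 = 47·4417 + 138·4·376 = 415151; y_3 = 47·376 + 4·4417 = 35340.
  From (x_3, y_3) = (415151, 35340): x_4 = 47·415151 + 138·4·35340 = 39019777; y_4 = 47·35340 + 4·415151 = 3321584.
Step 3: Verify x_4² - 138·y_4² = 1522542997129729 - 1522542997129728 = 1 (should be 1). ✓

(x_1, y_1) = (47, 4); (x_4, y_4) = (39019777, 3321584).


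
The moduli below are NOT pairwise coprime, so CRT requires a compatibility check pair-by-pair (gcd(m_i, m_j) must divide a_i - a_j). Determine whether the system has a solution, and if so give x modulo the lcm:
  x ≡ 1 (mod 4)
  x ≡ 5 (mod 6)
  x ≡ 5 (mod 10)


Moduli 4, 6, 10 are not pairwise coprime, so CRT works modulo lcm(m_i) when all pairwise compatibility conditions hold.
Pairwise compatibility: gcd(m_i, m_j) must divide a_i - a_j for every pair.
Merge one congruence at a time:
  Start: x ≡ 1 (mod 4).
  Combine with x ≡ 5 (mod 6): gcd(4, 6) = 2; 5 - 1 = 4, which IS divisible by 2, so compatible.
    Write x = 1 + 4·t and substitute into x ≡ 5 (mod 6): 4·t ≡ 5 − 1 = 4 (mod 6).
    Divide the congruence (and modulus) by g = 2: 2·t ≡ 2 (mod 3).
    The inverse of 2 mod 3 is 2 (since 2·2 = 4 = 1·3 + 1), so t ≡ 2·2 = 4 ≡ 1 (mod 3).
    Then x = 1 + 4·1 = 5, valid modulo lcm(4, 6) = 12: x ≡ 5 (mod 12).
  Combine with x ≡ 5 (mod 10): gcd(12, 10) = 2; 5 - 5 = 0, which IS divisible by 2, so compatible.
    Write x = 5 + 12·t and substitute into x ≡ 5 (mod 10): 12·t ≡ 5 − 5 = 0 (mod 10).
    Divide the congruence (and modulus) by g = 2: 6·t ≡ 0 (mod 5).
    Reduce coefficients mod 5: 1·t ≡ 0 (mod 5).
    So t ≡ 0 (mod 5).
    Then x = 5 + 12·0 = 5, valid modulo lcm(12, 10) = 60: x ≡ 5 (mod 60).
Verify: 5 mod 4 = 1, 5 mod 6 = 5, 5 mod 10 = 5.

x ≡ 5 (mod 60).


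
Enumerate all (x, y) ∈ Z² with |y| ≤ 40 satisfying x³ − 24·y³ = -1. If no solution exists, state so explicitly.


The equation is x³ - 24y³ = -1. For fixed y, x³ = 24·y³ − 1, so a solution requires the RHS to be a perfect cube.
Strategy: iterate y from -40 to 40, compute RHS = 24·y³ − 1, and check whether it is a (positive or negative) perfect cube.
Check small values of y:
  y = 0: RHS = -1 = (-1)³ ⇒ x = -1 works.
  y = 1: RHS = 23 is not a perfect cube.
  y = -1: RHS = -25 is not a perfect cube.
  y = 2: RHS = 191 is not a perfect cube.
  y = -2: RHS = -193 is not a perfect cube.
  y = 3: RHS = 647 is not a perfect cube.
  y = -3: RHS = -649 is not a perfect cube.
Continuing the search up to |y| = 40 finds no further solutions beyond those listed.
Collected solutions: (-1, 0).

Solutions (with |y| ≤ 40): (-1, 0).


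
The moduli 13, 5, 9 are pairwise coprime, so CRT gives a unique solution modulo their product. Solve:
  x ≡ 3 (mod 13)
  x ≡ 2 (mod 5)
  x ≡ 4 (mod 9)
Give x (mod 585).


Moduli 13, 5, 9 are pairwise coprime; by CRT there is a unique solution modulo M = 13 · 5 · 9 = 585.
Solve pairwise, accumulating the modulus:
  Start with x ≡ 3 (mod 13).
  Combine with x ≡ 2 (mod 5): since gcd(13, 5) = 1, we get a unique residue mod 65.
    Write x = 3 + 13·t and substitute into x ≡ 2 (mod 5): 13·t ≡ 2 − 3 = -1 (mod 5).
    Reduce coefficients mod 5: 3·t ≡ 4 (mod 5).
    The inverse of 3 mod 5 is 2 (since 3·2 = 6 = 1·5 + 1), so t ≡ 2·4 = 8 ≡ 3 (mod 5).
    Then x = 3 + 13·3 = 42, valid modulo lcm(13, 5) = 65: x ≡ 42 (mod 65).
  Combine with x ≡ 4 (mod 9): since gcd(65, 9) = 1, we get a unique residue mod 585.
    Write x = 42 + 65·t and substitute into x ≡ 4 (mod 9): 65·t ≡ 4 − 42 = -38 (mod 9).
    Reduce coefficients mod 9: 2·t ≡ 7 (mod 9).
    The inverse of 2 mod 9 is 5 (since 2·5 = 10 = 1·9 + 1), so t ≡ 5·7 = 35 ≡ 8 (mod 9).
    Then x = 42 + 65·8 = 562, valid modulo lcm(65, 9) = 585: x ≡ 562 (mod 585).
Verify: 562 mod 13 = 3 ✓, 562 mod 5 = 2 ✓, 562 mod 9 = 4 ✓.

x ≡ 562 (mod 585).


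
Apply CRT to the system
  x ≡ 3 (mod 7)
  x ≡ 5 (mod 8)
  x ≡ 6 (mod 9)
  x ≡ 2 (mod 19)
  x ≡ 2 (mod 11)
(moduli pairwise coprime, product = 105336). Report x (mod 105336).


Product of moduli M = 7 · 8 · 9 · 19 · 11 = 105336.
Merge one congruence at a time:
  Start: x ≡ 3 (mod 7).
  Combine with x ≡ 5 (mod 8); new modulus lcm = 56.
    Write x = 3 + 7·t and substitute into x ≡ 5 (mod 8): 7·t ≡ 5 − 3 = 2 (mod 8).
    The inverse of 7 mod 8 is 7 (since 7·7 = 49 = 6·8 + 1), so t ≡ 7·2 = 14 ≡ 6 (mod 8).
    Then x = 3 + 7·6 = 45, valid modulo lcm(7, 8) = 56: x ≡ 45 (mod 56).
  Combine with x ≡ 6 (mod 9); new modulus lcm = 504.
    Write x = 45 + 56·t and substitute into x ≡ 6 (mod 9): 56·t ≡ 6 − 45 = -39 (mod 9).
    Reduce coefficients mod 9: 2·t ≡ 6 (mod 9).
    The inverse of 2 mod 9 is 5 (since 2·5 = 10 = 1·9 + 1), so t ≡ 5·6 = 30 ≡ 3 (mod 9).
    Then x = 45 + 56·3 = 213, valid modulo lcm(56, 9) = 504: x ≡ 213 (mod 504).
  Combine with x ≡ 2 (mod 19); new modulus lcm = 9576.
    Write x = 213 + 504·t and substitute into x ≡ 2 (mod 19): 504·t ≡ 2 − 213 = -211 (mod 19).
    Reduce coefficients mod 19: 10·t ≡ 17 (mod 19).
    The inverse of 10 mod 19 is 2 (since 10·2 = 20 = 1·19 + 1), so t ≡ 2·17 = 34 ≡ 15 (mod 19).
    Then x = 213 + 504·15 = 7773, valid modulo lcm(504, 19) = 9576: x ≡ 7773 (mod 9576).
  Combine with x ≡ 2 (mod 11); new modulus lcm = 105336.
    Write x = 7773 + 9576·t and substitute into x ≡ 2 (mod 11): 9576·t ≡ 2 − 7773 = -7771 (mod 11).
    Reduce coefficients mod 11: 6·t ≡ 6 (mod 11).
    The inverse of 6 mod 11 is 2 (since 6·2 = 12 = 1·11 + 1), so t ≡ 2·6 = 12 ≡ 1 (mod 11).
    Then x = 7773 + 9576·1 = 17349, valid modulo lcm(9576, 11) = 105336: x ≡ 17349 (mod 105336).
Verify against each original: 17349 mod 7 = 3, 17349 mod 8 = 5, 17349 mod 9 = 6, 17349 mod 19 = 2, 17349 mod 11 = 2.

x ≡ 17349 (mod 105336).


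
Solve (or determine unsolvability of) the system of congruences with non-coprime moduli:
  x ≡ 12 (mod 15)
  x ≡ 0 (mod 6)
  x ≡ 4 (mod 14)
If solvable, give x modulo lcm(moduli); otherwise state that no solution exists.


Moduli 15, 6, 14 are not pairwise coprime, so CRT works modulo lcm(m_i) when all pairwise compatibility conditions hold.
Pairwise compatibility: gcd(m_i, m_j) must divide a_i - a_j for every pair.
Merge one congruence at a time:
  Start: x ≡ 12 (mod 15).
  Combine with x ≡ 0 (mod 6): gcd(15, 6) = 3; 0 - 12 = -12, which IS divisible by 3, so compatible.
    Write x = 12 + 15·t and substitute into x ≡ 0 (mod 6): 15·t ≡ 0 − 12 = -12 (mod 6).
    Divide the congruence (and modulus) by g = 3: 5·t ≡ -4 (mod 2).
    Reduce coefficients mod 2: 1·t ≡ 0 (mod 2).
    So t ≡ 0 (mod 2).
    Then x = 12 + 15·0 = 12, valid modulo lcm(15, 6) = 30: x ≡ 12 (mod 30).
  Combine with x ≡ 4 (mod 14): gcd(30, 14) = 2; 4 - 12 = -8, which IS divisible by 2, so compatible.
    Write x = 12 + 30·t and substitute into x ≡ 4 (mod 14): 30·t ≡ 4 − 12 = -8 (mod 14).
    Divide the congruence (and modulus) by g = 2: 15·t ≡ -4 (mod 7).
    Reduce coefficients mod 7: 1·t ≡ 3 (mod 7).
    So t ≡ 3 (mod 7).
    Then x = 12 + 30·3 = 102, valid modulo lcm(30, 14) = 210: x ≡ 102 (mod 210).
Verify: 102 mod 15 = 12, 102 mod 6 = 0, 102 mod 14 = 4.

x ≡ 102 (mod 210).


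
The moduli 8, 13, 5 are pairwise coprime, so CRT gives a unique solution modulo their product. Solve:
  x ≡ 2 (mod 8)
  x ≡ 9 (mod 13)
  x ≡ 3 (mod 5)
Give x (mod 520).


Moduli 8, 13, 5 are pairwise coprime; by CRT there is a unique solution modulo M = 8 · 13 · 5 = 520.
Solve pairwise, accumulating the modulus:
  Start with x ≡ 2 (mod 8).
  Combine with x ≡ 9 (mod 13): since gcd(8, 13) = 1, we get a unique residue mod 104.
    Write x = 2 + 8·t and substitute into x ≡ 9 (mod 13): 8·t ≡ 9 − 2 = 7 (mod 13).
    The inverse of 8 mod 13 is 5 (since 8·5 = 40 = 3·13 + 1), so t ≡ 5·7 = 35 ≡ 9 (mod 13).
    Then x = 2 + 8·9 = 74, valid modulo lcm(8, 13) = 104: x ≡ 74 (mod 104).
  Combine with x ≡ 3 (mod 5): since gcd(104, 5) = 1, we get a unique residue mod 520.
    Write x = 74 + 104·t and substitute into x ≡ 3 (mod 5): 104·t ≡ 3 − 74 = -71 (mod 5).
    Reduce coefficients mod 5: 4·t ≡ 4 (mod 5).
    The inverse of 4 mod 5 is 4 (since 4·4 = 16 = 3·5 + 1), so t ≡ 4·4 = 16 ≡ 1 (mod 5).
    Then x = 74 + 104·1 = 178, valid modulo lcm(104, 5) = 520: x ≡ 178 (mod 520).
Verify: 178 mod 8 = 2 ✓, 178 mod 13 = 9 ✓, 178 mod 5 = 3 ✓.

x ≡ 178 (mod 520).


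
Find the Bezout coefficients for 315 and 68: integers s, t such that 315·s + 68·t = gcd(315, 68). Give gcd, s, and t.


Euclidean algorithm on (315, 68) — divide until remainder is 0:
  315 = 4 · 68 + 43
  68 = 1 · 43 + 25
  43 = 1 · 25 + 18
  25 = 1 · 18 + 7
  18 = 2 · 7 + 4
  7 = 1 · 4 + 3
  4 = 1 · 3 + 1
  3 = 3 · 1 + 0
gcd(315, 68) = 1.
Track Bezout coefficients alongside the remainders: start with r₀ = 315 = a·1 + b·0 (s = 1, t = 0) and r₁ = 68 = a·0 + b·1 (s = 0, t = 1); each new remainder r_{k+1} = r_{k-1} − q_k·r_k inherits s_{k+1} = s_{k-1} − q_k·s_k, t_{k+1} = t_{k-1} − q_k·t_k, so r_k = a·s_k + b·t_k at every step:
  q = 4: r = 43, s = 1 − 4·0 = 1, t = 0 − 4·1 = -4  (check: 315·1 + 68·(-4) = 43)
  q = 1: r = 25, s = 0 − 1·1 = -1, t = 1 − 1·(-4) = 5  (check: 315·(-1) + 68·5 = 25)
  q = 1: r = 18, s = 1 − 1·(-1) = 2, t = -4 − 1·5 = -9  (check: 315·2 + 68·(-9) = 18)
  q = 1: r = 7, s = -1 − 1·2 = -3, t = 5 − 1·(-9) = 14  (check: 315·(-3) + 68·14 = 7)
  q = 2: r = 4, s = 2 − 2·(-3) = 8, t = -9 − 2·14 = -37  (check: 315·8 + 68·(-37) = 4)
  q = 1: r = 3, s = -3 − 1·8 = -11, t = 14 − 1·(-37) = 51  (check: 315·(-11) + 68·51 = 3)
  q = 1: r = 1, s = 8 − 1·(-11) = 19, t = -37 − 1·51 = -88  (check: 315·19 + 68·(-88) = 1)
The row with r = 1 (the gcd) gives the Bezout coefficients s = 19, t = -88.
Result: 315 · (19) + 68 · (-88) = 1.

gcd(315, 68) = 1; s = 19, t = -88 (check: 315·19 + 68·(-88) = 1).


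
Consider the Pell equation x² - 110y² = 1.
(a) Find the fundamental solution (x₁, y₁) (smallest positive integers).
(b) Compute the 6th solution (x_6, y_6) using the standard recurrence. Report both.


Step 1: Find the fundamental solution (x₁, y₁) of x² - 110y² = 1.
  Expand √110 as a continued fraction. a₀ = ⌊√110⌋ = 10; iterate m_{k+1} = d_k·a_k − m_k, d_{k+1} = (110 − m_{k+1}²)/d_k, a_{k+1} = ⌊(a₀ + m_{k+1})/d_{k+1}⌋ (starting m₀ = 0, d₀ = 1), with convergents p_k = a_k·p_{k-1} + p_{k-2}, q_k = a_k·q_{k-1} + q_{k-2} (p₋₁ = 1, q₋₁ = 0):
  k = 0: a₀ = 10; p₀/q₀ = 10/1; p₀² − 110·q₀² = 100 − 110 = -10.
  k = 1: m = 10, d = 10, a = ⌊(10 + 10)/10⌋ = 2; p/q = (2·10 + 1)/(2·1 + 0) = 21/2; p² − 110·q² = 441 − 440 = 1.
  The first convergent with p² − 110·q² = 1 gives the fundamental solution (x₁, y₁) = (21, 2).
Step 2: Apply the recurrence (x_{n+1}, y_{n+1}) = (x₁x_n + 110y₁y_n, x₁y_n + y₁x_n) repeatedly.
  From (x_1, y_1) = (21, 2): x_2 = 21·21 + 110·2·2 = 881; y_2 = 21·2 + 2·21 = 84.
  From (x_2, y_2) = (881, 84): x_3 = 21·881 + 110·2·84 = 36981; y_3 = 21·84 + 2·881 = 3526.
  From (x_3, y_3) = (36981, 3526): x_4 = 21·36981 + 110·2·3526 = 1552321; y_4 = 21·3526 + 2·36981 = 148008.
  From (x_4, y_4) = (1552321, 148008): x_5 = 21·1552321 + 110·2·148008 = 65160501; y_5 = 21·148008 + 2·1552321 = 6212810.
  From (x_5, y_5) = (65160501, 6212810): x_6 = 21·65160501 + 110·2·6212810 = 2735188721; y_6 = 21·6212810 + 2·65160501 = 260790012.
Step 3: Verify x_6² - 110·y_6² = 7481257339485615841 - 7481257339485615840 = 1 (should be 1). ✓

(x_1, y_1) = (21, 2); (x_6, y_6) = (2735188721, 260790012).


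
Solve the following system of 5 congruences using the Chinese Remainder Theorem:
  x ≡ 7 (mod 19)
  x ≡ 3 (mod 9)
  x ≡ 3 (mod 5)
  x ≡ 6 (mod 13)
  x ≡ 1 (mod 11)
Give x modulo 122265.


Product of moduli M = 19 · 9 · 5 · 13 · 11 = 122265.
Merge one congruence at a time:
  Start: x ≡ 7 (mod 19).
  Combine with x ≡ 3 (mod 9); new modulus lcm = 171.
    Write x = 7 + 19·t and substitute into x ≡ 3 (mod 9): 19·t ≡ 3 − 7 = -4 (mod 9).
    Reduce coefficients mod 9: 1·t ≡ 5 (mod 9).
    So t ≡ 5 (mod 9).
    Then x = 7 + 19·5 = 102, valid modulo lcm(19, 9) = 171: x ≡ 102 (mod 171).
  Combine with x ≡ 3 (mod 5); new modulus lcm = 855.
    Write x = 102 + 171·t and substitute into x ≡ 3 (mod 5): 171·t ≡ 3 − 102 = -99 (mod 5).
    Reduce coefficients mod 5: 1·t ≡ 1 (mod 5).
    So t ≡ 1 (mod 5).
    Then x = 102 + 171·1 = 273, valid modulo lcm(171, 5) = 855: x ≡ 273 (mod 855).
  Combine with x ≡ 6 (mod 13); new modulus lcm = 11115.
    Write x = 273 + 855·t and substitute into x ≡ 6 (mod 13): 855·t ≡ 6 − 273 = -267 (mod 13).
    Reduce coefficients mod 13: 10·t ≡ 6 (mod 13).
    The inverse of 10 mod 13 is 4 (since 10·4 = 40 = 3·13 + 1), so t ≡ 4·6 = 24 ≡ 11 (mod 13).
    Then x = 273 + 855·11 = 9678, valid modulo lcm(855, 13) = 11115: x ≡ 9678 (mod 11115).
  Combine with x ≡ 1 (mod 11); new modulus lcm = 122265.
    Write x = 9678 + 11115·t and substitute into x ≡ 1 (mod 11): 11115·t ≡ 1 − 9678 = -9677 (mod 11).
    Reduce coefficients mod 11: 5·t ≡ 3 (mod 11).
    The inverse of 5 mod 11 is 9 (since 5·9 = 45 = 4·11 + 1), so t ≡ 9·3 = 27 ≡ 5 (mod 11).
    Then x = 9678 + 11115·5 = 65253, valid modulo lcm(11115, 11) = 122265: x ≡ 65253 (mod 122265).
Verify against each original: 65253 mod 19 = 7, 65253 mod 9 = 3, 65253 mod 5 = 3, 65253 mod 13 = 6, 65253 mod 11 = 1.

x ≡ 65253 (mod 122265).


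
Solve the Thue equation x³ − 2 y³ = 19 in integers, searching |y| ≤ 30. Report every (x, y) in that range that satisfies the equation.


The equation is x³ - 2y³ = 19. For fixed y, x³ = 2·y³ + 19, so a solution requires the RHS to be a perfect cube.
Strategy: iterate y from -30 to 30, compute RHS = 2·y³ + 19, and check whether it is a (positive or negative) perfect cube.
Check small values of y:
  y = 0: RHS = 19 is not a perfect cube.
  y = 1: RHS = 21 is not a perfect cube.
  y = -1: RHS = 17 is not a perfect cube.
  y = 2: RHS = 35 is not a perfect cube.
  y = -2: RHS = 3 is not a perfect cube.
  y = 3: RHS = 73 is not a perfect cube.
  y = -3: RHS = -35 is not a perfect cube.
Continuing the search up to |y| = 30 finds no solutions either.
No (x, y) in the scanned range satisfies the equation.

No integer solutions with |y| ≤ 30.


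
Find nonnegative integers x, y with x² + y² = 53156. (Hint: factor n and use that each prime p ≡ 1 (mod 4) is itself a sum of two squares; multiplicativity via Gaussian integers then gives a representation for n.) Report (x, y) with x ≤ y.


Step 1: Factor n = 53156 = 2^2 · 97 · 137.
Step 2: Check the mod-4 condition on each prime factor: 2 = 2 (special); 97 ≡ 1 (mod 4), exponent 1; 137 ≡ 1 (mod 4), exponent 1.
All primes ≡ 3 (mod 4) appear to even exponent (or don't appear), so by the two-squares theorem n IS expressible as a sum of two squares.
Step 3: Build a representation. Group n = k² · m with k = 2 and m = 97 · 137 = 13289 (a product of primes ≡ 1 (mod 4)); a representation of m scales to one of n via (k·x)² + (k·y)² = k²(x² + y²). Each prime p ≡ 1 (mod 4) is itself a sum of two squares; find a² by testing p − a² for a perfect square:
  97: 97 − 1² = 96, 97 − 2² = 93, 97 − 3² = 88, 97 − 4² = 81 = 9² ⇒ 97 = 4² + 9².
  137: 137 − 1² = 136, 137 − 2² = 133, 137 − 3² = 128, 137 − 4² = 121 = 11² ⇒ 137 = 4² + 11².
  Combine using the Brahmagupta–Fibonacci identity (a² + b²)(c² + d²) = (ac − bd)² + (ad + bc)² = (ac + bd)² + (ad − bc)²:
  97 · 137 = 13289: from (4² + 9²)(4² + 11²), take (4·4 − 9·11, 4·11 + 9·4) = (16 − 99, 44 + 36) = (-83, 80); dropping signs (only squares matter) gives (83, 80); check 83² + 80² = 6889 + 6400 = 13289 ✓.
  Scale by k = 2: (2·83, 2·80) = (166, 160).
Step 4: Order so x ≤ y and verify: 160² + 166² = 25600 + 27556 = 53156 = n. ✓

n = 53156 = 160² + 166² (one valid representation with x ≤ y).


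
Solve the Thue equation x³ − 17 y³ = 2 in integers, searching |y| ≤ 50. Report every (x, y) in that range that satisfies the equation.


The equation is x³ - 17y³ = 2. For fixed y, x³ = 17·y³ + 2, so a solution requires the RHS to be a perfect cube.
Strategy: iterate y from -50 to 50, compute RHS = 17·y³ + 2, and check whether it is a (positive or negative) perfect cube.
Check small values of y:
  y = 0: RHS = 2 is not a perfect cube.
  y = 1: RHS = 19 is not a perfect cube.
  y = -1: RHS = -15 is not a perfect cube.
  y = 2: RHS = 138 is not a perfect cube.
  y = -2: RHS = -134 is not a perfect cube.
  y = 3: RHS = 461 is not a perfect cube.
  y = -3: RHS = -457 is not a perfect cube.
Continuing the search up to |y| = 50 finds no solutions either.
No (x, y) in the scanned range satisfies the equation.

No integer solutions with |y| ≤ 50.


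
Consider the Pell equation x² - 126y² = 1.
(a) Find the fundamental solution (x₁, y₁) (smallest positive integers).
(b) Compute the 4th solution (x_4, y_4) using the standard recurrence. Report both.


Step 1: Find the fundamental solution (x₁, y₁) of x² - 126y² = 1.
  Expand √126 as a continued fraction. a₀ = ⌊√126⌋ = 11; iterate m_{k+1} = d_k·a_k − m_k, d_{k+1} = (126 − m_{k+1}²)/d_k, a_{k+1} = ⌊(a₀ + m_{k+1})/d_{k+1}⌋ (starting m₀ = 0, d₀ = 1), with convergents p_k = a_k·p_{k-1} + p_{k-2}, q_k = a_k·q_{k-1} + q_{k-2} (p₋₁ = 1, q₋₁ = 0):
  k = 0: a₀ = 11; p₀/q₀ = 11/1; p₀² − 126·q₀² = 121 − 126 = -5.
  k = 1: m = 11, d = 5, a = ⌊(11 + 11)/5⌋ = 4; p/q = (4·11 + 1)/(4·1 + 0) = 45/4; p² − 126·q² = 2025 − 2016 = 9.
  k = 2: m = 9, d = 9, a = ⌊(11 + 9)/9⌋ = 2; p/q = (2·45 + 11)/(2·4 + 1) = 101/9; p² − 126·q² = 10201 − 10206 = -5.
  k = 3: m = 9, d = 5, a = ⌊(11 + 9)/5⌋ = 4; p/q = (4·101 + 45)/(4·9 + 4) = 449/40; p² − 126·q² = 201601 − 201600 = 1.
  The first convergent with p² − 126·q² = 1 gives the fundamental solution (x₁, y₁) = (449, 40).
Step 2: Apply the recurrence (x_{n+1}, y_{n+1}) = (x₁x_n + 126y₁y_n, x₁y_n + y₁x_n) repeatedly.
  From (x_1, y_1) = (449, 40): x_2 = 449·449 + 126·40·40 = 403201; y_2 = 449·40 + 40·449 = 35920.
  From (x_2, y_2) = (403201, 35920): x_3 = 449·403201 + 126·40·35920 = 362074049; y_3 = 449·35920 + 40·403201 = 32256120.
  From (x_3, y_3) = (362074049, 32256120): x_4 = 449·362074049 + 126·40·32256120 = 325142092801; y_4 = 449·32256120 + 40·362074049 = 28965959840.
Step 3: Verify x_4² - 126·y_4² = 105717380511014096025601 - 105717380511014096025600 = 1 (should be 1). ✓

(x_1, y_1) = (449, 40); (x_4, y_4) = (325142092801, 28965959840).


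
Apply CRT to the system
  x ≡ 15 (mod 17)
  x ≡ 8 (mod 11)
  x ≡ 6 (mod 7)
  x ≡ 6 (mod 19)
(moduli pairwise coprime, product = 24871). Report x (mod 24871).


Product of moduli M = 17 · 11 · 7 · 19 = 24871.
Merge one congruence at a time:
  Start: x ≡ 15 (mod 17).
  Combine with x ≡ 8 (mod 11); new modulus lcm = 187.
    Write x = 15 + 17·t and substitute into x ≡ 8 (mod 11): 17·t ≡ 8 − 15 = -7 (mod 11).
    Reduce coefficients mod 11: 6·t ≡ 4 (mod 11).
    The inverse of 6 mod 11 is 2 (since 6·2 = 12 = 1·11 + 1), so t ≡ 2·4 = 8 ≡ 8 (mod 11).
    Then x = 15 + 17·8 = 151, valid modulo lcm(17, 11) = 187: x ≡ 151 (mod 187).
  Combine with x ≡ 6 (mod 7); new modulus lcm = 1309.
    Write x = 151 + 187·t and substitute into x ≡ 6 (mod 7): 187·t ≡ 6 − 151 = -145 (mod 7).
    Reduce coefficients mod 7: 5·t ≡ 2 (mod 7).
    The inverse of 5 mod 7 is 3 (since 5·3 = 15 = 2·7 + 1), so t ≡ 3·2 = 6 ≡ 6 (mod 7).
    Then x = 151 + 187·6 = 1273, valid modulo lcm(187, 7) = 1309: x ≡ 1273 (mod 1309).
  Combine with x ≡ 6 (mod 19); new modulus lcm = 24871.
    Write x = 1273 + 1309·t and substitute into x ≡ 6 (mod 19): 1309·t ≡ 6 − 1273 = -1267 (mod 19).
    Reduce coefficients mod 19: 17·t ≡ 6 (mod 19).
    The inverse of 17 mod 19 is 9 (since 17·9 = 153 = 8·19 + 1), so t ≡ 9·6 = 54 ≡ 16 (mod 19).
    Then x = 1273 + 1309·16 = 22217, valid modulo lcm(1309, 19) = 24871: x ≡ 22217 (mod 24871).
Verify against each original: 22217 mod 17 = 15, 22217 mod 11 = 8, 22217 mod 7 = 6, 22217 mod 19 = 6.

x ≡ 22217 (mod 24871).


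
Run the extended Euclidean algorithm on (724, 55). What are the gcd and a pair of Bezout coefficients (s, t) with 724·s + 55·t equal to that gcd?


Euclidean algorithm on (724, 55) — divide until remainder is 0:
  724 = 13 · 55 + 9
  55 = 6 · 9 + 1
  9 = 9 · 1 + 0
gcd(724, 55) = 1.
Track Bezout coefficients alongside the remainders: start with r₀ = 724 = a·1 + b·0 (s = 1, t = 0) and r₁ = 55 = a·0 + b·1 (s = 0, t = 1); each new remainder r_{k+1} = r_{k-1} − q_k·r_k inherits s_{k+1} = s_{k-1} − q_k·s_k, t_{k+1} = t_{k-1} − q_k·t_k, so r_k = a·s_k + b·t_k at every step:
  q = 13: r = 9, s = 1 − 13·0 = 1, t = 0 − 13·1 = -13  (check: 724·1 + 55·(-13) = 9)
  q = 6: r = 1, s = 0 − 6·1 = -6, t = 1 − 6·(-13) = 79  (check: 724·(-6) + 55·79 = 1)
The row with r = 1 (the gcd) gives the Bezout coefficients s = -6, t = 79.
Result: 724 · (-6) + 55 · (79) = 1.

gcd(724, 55) = 1; s = -6, t = 79 (check: 724·(-6) + 55·79 = 1).
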